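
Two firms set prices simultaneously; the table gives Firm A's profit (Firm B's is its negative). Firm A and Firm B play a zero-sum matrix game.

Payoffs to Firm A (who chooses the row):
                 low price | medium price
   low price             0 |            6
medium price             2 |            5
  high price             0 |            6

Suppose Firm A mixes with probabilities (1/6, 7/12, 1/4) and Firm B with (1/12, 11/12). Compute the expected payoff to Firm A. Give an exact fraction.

81/16

Against (1/12, 11/12), each row's expected payoff is low price: 11/2; medium price: 19/4; high price: 11/2.
Taking the (1/6, 7/12, 1/4)-weighted average: (1/6)·(11/2) + (7/12)·(19/4) + (1/4)·(11/2) = 81/16.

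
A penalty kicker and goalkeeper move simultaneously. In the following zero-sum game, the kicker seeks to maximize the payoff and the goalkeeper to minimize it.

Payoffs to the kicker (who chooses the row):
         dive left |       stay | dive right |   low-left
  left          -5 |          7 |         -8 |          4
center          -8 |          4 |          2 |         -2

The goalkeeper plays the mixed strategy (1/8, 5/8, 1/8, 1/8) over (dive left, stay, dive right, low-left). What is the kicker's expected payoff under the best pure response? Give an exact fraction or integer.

left: (-5)·(1/8) + (7)·(5/8) + (-8)·(1/8) + (4)·(1/8) = 13/4.
center: (-8)·(1/8) + (4)·(5/8) + (2)·(1/8) + (-2)·(1/8) = 3/2.
The best pure response is left with expected payoff 13/4.

13/4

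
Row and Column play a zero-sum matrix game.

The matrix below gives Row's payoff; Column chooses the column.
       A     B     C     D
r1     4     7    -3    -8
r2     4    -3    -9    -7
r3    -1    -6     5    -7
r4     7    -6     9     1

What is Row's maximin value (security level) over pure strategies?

-6

The worst-case payoff for each row is r1: -8, r2: -9, r3: -7, r4: -6.
The best of these is -6.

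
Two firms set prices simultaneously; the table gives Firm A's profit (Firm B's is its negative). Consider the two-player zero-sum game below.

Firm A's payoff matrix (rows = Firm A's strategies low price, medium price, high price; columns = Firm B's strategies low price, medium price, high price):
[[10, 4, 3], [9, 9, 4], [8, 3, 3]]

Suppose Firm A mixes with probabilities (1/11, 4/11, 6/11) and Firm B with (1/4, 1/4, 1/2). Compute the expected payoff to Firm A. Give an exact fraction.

113/22

Against (1/4, 1/4, 1/2), each row's expected payoff is low price: 5; medium price: 13/2; high price: 17/4.
Taking the (1/11, 4/11, 6/11)-weighted average: (1/11)·(5) + (4/11)·(13/2) + (6/11)·(17/4) = 113/22.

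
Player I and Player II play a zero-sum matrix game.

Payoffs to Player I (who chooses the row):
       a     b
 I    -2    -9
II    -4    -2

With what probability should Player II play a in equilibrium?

7/9

Row minima are -9 and -4, so Player I's maximin is -4; column maxima are -2 and -2, so Player II's minimax is -2. These differ, so the equilibrium is in mixed strategies.
Let Player II play a with probability q. Player I is indifferent when −2q − 9(1−q) = −4q − 2(1−q), giving q = 7/9.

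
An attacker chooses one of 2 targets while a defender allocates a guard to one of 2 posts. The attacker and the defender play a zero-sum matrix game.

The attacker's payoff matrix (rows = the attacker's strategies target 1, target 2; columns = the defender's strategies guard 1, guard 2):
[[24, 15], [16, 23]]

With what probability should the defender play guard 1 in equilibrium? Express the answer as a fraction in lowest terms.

Row minima are 15 and 16, so the attacker's maximin is 16; column maxima are 24 and 23, so the defender's minimax is 23. These differ, so the equilibrium is in mixed strategies.
Let the defender play guard 1 with probability q. The attacker is indifferent when 24q + 15(1−q) = 16q + 23(1−q), giving q = 1/2.

1/2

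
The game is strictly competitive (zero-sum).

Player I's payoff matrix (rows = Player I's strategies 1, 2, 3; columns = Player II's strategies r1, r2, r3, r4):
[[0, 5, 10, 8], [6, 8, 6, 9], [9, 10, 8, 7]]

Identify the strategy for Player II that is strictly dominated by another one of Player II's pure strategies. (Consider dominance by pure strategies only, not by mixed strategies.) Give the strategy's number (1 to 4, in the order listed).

2

Player II prefers columns that give Player I less. Compare r2 with r1: 0 < 5, 6 < 8, 9 < 10.
So r1 strictly dominates r2 for Player II; r2 is strictly dominated.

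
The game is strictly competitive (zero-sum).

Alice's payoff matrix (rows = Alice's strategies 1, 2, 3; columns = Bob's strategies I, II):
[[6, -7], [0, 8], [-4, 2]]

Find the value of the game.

Row 3 is strictly dominated by row 2, so Alice never plays it.
The remaining 2×2 game on (1, 2) × (I, II) has no saddle point. Let Alice play 1 with probability p; indifference gives 6p = −7p + 8(1−p), so p = 8/21.
Similarly Bob's optimal q on I is 5/7, and the value is 6·(5/7) + (-7)·(2/7) = 16/7.

16/7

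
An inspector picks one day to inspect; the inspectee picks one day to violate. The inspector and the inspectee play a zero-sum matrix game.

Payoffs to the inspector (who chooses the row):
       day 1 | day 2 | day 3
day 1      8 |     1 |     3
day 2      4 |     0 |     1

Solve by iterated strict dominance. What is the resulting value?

1

Column day 1 is strictly dominated by day 2 for the inspectee (1<8, 0<4); eliminate day 1.
Row day 2 is strictly dominated by row day 1 (1>0, 3>1); eliminate day 2.
Column day 3 is strictly dominated by day 2 for the inspectee (1<3); eliminate day 3.
Only (day 1, day 2) remains, with payoff 1.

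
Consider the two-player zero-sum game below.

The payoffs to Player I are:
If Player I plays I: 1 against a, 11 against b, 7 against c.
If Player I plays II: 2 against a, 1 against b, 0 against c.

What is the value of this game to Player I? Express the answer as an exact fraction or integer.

Column b is strictly dominated by c for Player II (it gives Player I more in every row).
The remaining 2×2 game on (I, II) × (a, c) has no saddle point. Let Player I play I with probability p; indifference gives p + 2(1−p) = 7p, so p = 1/4.
Similarly Player II's optimal q on a is 7/8, and the value is 1·(7/8) + (7)·(1/8) = 7/4.

7/4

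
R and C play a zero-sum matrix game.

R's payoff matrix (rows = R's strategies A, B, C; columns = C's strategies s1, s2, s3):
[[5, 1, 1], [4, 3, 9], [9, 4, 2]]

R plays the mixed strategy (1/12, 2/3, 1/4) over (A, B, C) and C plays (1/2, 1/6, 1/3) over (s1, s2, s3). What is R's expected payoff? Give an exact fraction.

Against (1/2, 1/6, 1/3), each row's expected payoff is A: 3; B: 11/2; C: 35/6.
Taking the (1/12, 2/3, 1/4)-weighted average: (1/12)·(3) + (2/3)·(11/2) + (1/4)·(35/6) = 43/8.

43/8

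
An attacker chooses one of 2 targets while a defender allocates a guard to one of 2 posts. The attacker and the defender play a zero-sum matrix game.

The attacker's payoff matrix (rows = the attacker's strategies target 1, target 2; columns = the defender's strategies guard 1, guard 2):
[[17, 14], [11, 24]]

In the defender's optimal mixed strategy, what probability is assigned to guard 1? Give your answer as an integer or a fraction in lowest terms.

Row minima are 14 and 11, so the attacker's maximin is 14; column maxima are 17 and 24, so the defender's minimax is 17. These differ, so the equilibrium is in mixed strategies.
Let the defender play guard 1 with probability q. The attacker is indifferent when 17q + 14(1−q) = 11q + 24(1−q), giving q = 5/8.

5/8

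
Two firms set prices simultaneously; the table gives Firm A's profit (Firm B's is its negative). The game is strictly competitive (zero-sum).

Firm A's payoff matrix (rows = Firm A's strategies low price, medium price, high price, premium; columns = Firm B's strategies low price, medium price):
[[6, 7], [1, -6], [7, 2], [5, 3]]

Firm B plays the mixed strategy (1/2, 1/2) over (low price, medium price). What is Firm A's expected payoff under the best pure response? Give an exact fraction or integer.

13/2

low price: (6)·(1/2) + (7)·(1/2) = 13/2.
medium price: (1)·(1/2) + (-6)·(1/2) = -5/2.
high price: (7)·(1/2) + (2)·(1/2) = 9/2.
premium: (5)·(1/2) + (3)·(1/2) = 4.
The best pure response is low price with expected payoff 13/2.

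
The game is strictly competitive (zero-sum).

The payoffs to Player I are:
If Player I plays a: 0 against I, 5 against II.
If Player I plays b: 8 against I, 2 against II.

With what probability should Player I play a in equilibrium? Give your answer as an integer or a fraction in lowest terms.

Row minima are 0 and 2, so Player I's maximin is 2; column maxima are 8 and 5, so Player II's minimax is 5. These differ, so the equilibrium is in mixed strategies.
Let Player I play a with probability p. Player II is indifferent when 8(1−p) = 5p + 2(1−p), giving p = 6/11.

6/11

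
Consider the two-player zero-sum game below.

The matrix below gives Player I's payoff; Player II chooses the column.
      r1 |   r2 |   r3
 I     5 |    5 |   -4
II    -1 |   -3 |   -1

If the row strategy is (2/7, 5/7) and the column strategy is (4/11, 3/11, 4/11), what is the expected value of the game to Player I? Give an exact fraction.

Against (4/11, 3/11, 4/11), each row's expected payoff is I: 19/11; II: -17/11.
Taking the (2/7, 5/7)-weighted average: (2/7)·(19/11) + (5/7)·(-17/11) = -47/77.

-47/77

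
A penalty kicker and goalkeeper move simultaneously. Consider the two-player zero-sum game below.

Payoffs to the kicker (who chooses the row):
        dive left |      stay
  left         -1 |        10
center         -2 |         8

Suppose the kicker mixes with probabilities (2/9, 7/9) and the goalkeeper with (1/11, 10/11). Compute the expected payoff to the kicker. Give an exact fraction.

Against (1/11, 10/11), each row's expected payoff is left: 9; center: 78/11.
Taking the (2/9, 7/9)-weighted average: (2/9)·(9) + (7/9)·(78/11) = 248/33.

248/33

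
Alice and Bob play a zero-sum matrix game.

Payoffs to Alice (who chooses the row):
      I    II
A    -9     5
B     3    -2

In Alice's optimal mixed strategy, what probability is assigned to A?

5/19

Row minima are -9 and -2, so Alice's maximin is -2; column maxima are 3 and 5, so Bob's minimax is 3. These differ, so the equilibrium is in mixed strategies.
Let Alice play A with probability p. Bob is indifferent when −9p + 3(1−p) = 5p − 2(1−p), giving p = 5/19.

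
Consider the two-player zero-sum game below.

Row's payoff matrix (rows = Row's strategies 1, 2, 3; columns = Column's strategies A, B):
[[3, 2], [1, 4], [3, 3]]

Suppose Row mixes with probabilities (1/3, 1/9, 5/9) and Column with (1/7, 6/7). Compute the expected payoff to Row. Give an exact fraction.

Against (1/7, 6/7), each row's expected payoff is 1: 15/7; 2: 25/7; 3: 3.
Taking the (1/3, 1/9, 5/9)-weighted average: (1/3)·(15/7) + (1/9)·(25/7) + (5/9)·(3) = 25/9.

25/9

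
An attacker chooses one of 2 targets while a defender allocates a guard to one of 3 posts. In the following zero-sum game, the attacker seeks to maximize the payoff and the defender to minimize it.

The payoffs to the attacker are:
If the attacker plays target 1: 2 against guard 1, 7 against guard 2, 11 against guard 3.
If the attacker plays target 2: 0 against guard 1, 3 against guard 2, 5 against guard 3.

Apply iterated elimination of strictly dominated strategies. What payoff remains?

2

Row target 2 is strictly dominated by row target 1 (2>0, 7>3, 11>5); eliminate target 2.
Column guard 2 is strictly dominated by guard 1 for the defender (2<7); eliminate guard 2.
Column guard 3 is strictly dominated by guard 1 for the defender (2<11); eliminate guard 3.
Only (target 1, guard 1) remains, with payoff 2.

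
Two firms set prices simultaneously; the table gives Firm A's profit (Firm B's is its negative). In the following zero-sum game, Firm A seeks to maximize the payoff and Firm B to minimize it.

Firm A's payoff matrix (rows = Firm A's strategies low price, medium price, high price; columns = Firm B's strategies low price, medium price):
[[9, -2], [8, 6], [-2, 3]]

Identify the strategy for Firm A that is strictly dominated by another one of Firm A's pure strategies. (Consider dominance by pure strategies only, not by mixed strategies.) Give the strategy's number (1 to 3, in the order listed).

Compare high price with medium price: 8 > -2, 6 > 3.
So medium price strictly dominates high price for Firm A; high price is strictly dominated.

3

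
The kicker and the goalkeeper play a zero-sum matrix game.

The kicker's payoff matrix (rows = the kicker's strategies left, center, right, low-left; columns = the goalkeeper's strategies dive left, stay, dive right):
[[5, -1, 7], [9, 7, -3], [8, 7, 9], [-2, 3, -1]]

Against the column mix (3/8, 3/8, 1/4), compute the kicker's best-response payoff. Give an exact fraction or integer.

left: (5)·(3/8) + (-1)·(3/8) + (7)·(1/4) = 13/4.
center: (9)·(3/8) + (7)·(3/8) + (-3)·(1/4) = 21/4.
right: (8)·(3/8) + (7)·(3/8) + (9)·(1/4) = 63/8.
low-left: (-2)·(3/8) + (3)·(3/8) + (-1)·(1/4) = 1/8.
The best pure response is right with expected payoff 63/8.

63/8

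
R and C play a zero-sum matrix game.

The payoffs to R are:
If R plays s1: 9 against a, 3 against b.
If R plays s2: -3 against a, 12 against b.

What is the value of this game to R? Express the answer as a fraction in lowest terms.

Row minima are 3 and -3, so R's maximin is 3; column maxima are 9 and 12, so C's minimax is 9. These differ, so the equilibrium is in mixed strategies.
Let R play s1 with probability p. C is indifferent when 9p − 3(1−p) = 3p + 12(1−p), giving p = 5/7.
Let C play a with probability q. R is indifferent when 9q + 3(1−q) = −3q + 12(1−q), giving q = 3/7.
The value is 9·(3/7) + (3)·(4/7) = 39/7.

39/7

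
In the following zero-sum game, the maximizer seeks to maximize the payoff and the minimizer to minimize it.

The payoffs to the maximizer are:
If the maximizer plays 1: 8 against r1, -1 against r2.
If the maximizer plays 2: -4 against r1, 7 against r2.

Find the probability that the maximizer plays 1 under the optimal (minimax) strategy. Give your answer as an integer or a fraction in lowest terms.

11/20

Row minima are -1 and -4, so the maximizer's maximin is -1; column maxima are 8 and 7, so the minimizer's minimax is 7. These differ, so the equilibrium is in mixed strategies.
Let the maximizer play 1 with probability p. The minimizer is indifferent when 8p − 4(1−p) = −p + 7(1−p), giving p = 11/20.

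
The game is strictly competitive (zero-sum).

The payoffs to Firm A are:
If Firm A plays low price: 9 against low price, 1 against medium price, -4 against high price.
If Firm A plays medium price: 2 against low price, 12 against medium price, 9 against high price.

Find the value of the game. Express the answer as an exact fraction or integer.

89/20

Column medium price is strictly dominated by high price for Firm B (it gives Firm A more in every row).
The remaining 2×2 game on (low price, medium price) × (low price, high price) has no saddle point. Let Firm A play low price with probability p; indifference gives 9p + 2(1−p) = −4p + 9(1−p), so p = 7/20.
Similarly Firm B's optimal q on low price is 13/20, and the value is 9·(13/20) + (-4)·(7/20) = 89/20.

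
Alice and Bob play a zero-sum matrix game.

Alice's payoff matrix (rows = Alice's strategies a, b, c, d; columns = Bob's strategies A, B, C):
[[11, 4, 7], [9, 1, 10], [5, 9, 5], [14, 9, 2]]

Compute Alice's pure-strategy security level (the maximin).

The worst-case payoff for each row is a: 4, b: 1, c: 5, d: 2.
The best of these is 5.

5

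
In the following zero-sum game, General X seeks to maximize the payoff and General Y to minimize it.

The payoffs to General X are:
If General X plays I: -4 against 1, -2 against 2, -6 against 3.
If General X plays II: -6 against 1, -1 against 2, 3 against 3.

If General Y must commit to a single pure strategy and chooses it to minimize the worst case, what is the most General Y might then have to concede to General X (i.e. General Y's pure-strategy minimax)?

-4

The worst case (largest entry) in each column is 1: -4, 2: -1, 3: 3.
The best (smallest) of these is -4.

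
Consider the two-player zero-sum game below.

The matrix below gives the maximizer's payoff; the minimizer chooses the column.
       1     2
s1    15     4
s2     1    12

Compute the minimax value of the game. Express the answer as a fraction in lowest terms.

8

Row minima are 4 and 1, so the maximizer's maximin is 4; column maxima are 15 and 12, so the minimizer's minimax is 12. These differ, so the equilibrium is in mixed strategies.
Let the maximizer play s1 with probability p. The minimizer is indifferent when 15p + (1−p) = 4p + 12(1−p), giving p = 1/2.
Let the minimizer play 1 with probability q. The maximizer is indifferent when 15q + 4(1−q) = q + 12(1−q), giving q = 4/11.
The value is 15·(4/11) + (4)·(7/11) = 8.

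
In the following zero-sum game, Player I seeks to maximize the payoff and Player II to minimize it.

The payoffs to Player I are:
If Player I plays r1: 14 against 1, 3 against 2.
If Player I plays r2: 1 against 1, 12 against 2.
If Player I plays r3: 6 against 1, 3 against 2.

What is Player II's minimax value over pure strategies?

12

The worst case (largest entry) in each column is 1: 14, 2: 12.
The best (smallest) of these is 12.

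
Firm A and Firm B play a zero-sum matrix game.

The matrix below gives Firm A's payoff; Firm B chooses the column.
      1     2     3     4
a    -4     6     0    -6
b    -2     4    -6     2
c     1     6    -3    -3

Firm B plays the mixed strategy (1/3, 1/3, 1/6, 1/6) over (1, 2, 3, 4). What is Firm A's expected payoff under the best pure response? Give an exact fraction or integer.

4/3

a: (-4)·(1/3) + (6)·(1/3) + (0)·(1/6) + (-6)·(1/6) = -1/3.
b: (-2)·(1/3) + (4)·(1/3) + (-6)·(1/6) + (2)·(1/6) = 0.
c: (1)·(1/3) + (6)·(1/3) + (-3)·(1/6) + (-3)·(1/6) = 4/3.
The best pure response is c with expected payoff 4/3.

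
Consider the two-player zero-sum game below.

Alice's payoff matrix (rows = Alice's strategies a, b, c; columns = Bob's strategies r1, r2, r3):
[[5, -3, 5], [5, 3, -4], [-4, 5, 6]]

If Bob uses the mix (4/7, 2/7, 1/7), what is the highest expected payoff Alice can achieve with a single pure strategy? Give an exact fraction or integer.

22/7

a: (5)·(4/7) + (-3)·(2/7) + (5)·(1/7) = 19/7.
b: (5)·(4/7) + (3)·(2/7) + (-4)·(1/7) = 22/7.
c: (-4)·(4/7) + (5)·(2/7) + (6)·(1/7) = 0.
The best pure response is b with expected payoff 22/7.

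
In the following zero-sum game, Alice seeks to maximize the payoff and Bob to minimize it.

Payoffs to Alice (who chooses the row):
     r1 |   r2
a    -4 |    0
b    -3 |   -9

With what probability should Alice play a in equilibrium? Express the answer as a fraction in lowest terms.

3/5

Row minima are -4 and -9, so Alice's maximin is -4; column maxima are -3 and 0, so Bob's minimax is -3. These differ, so the equilibrium is in mixed strategies.
Let Alice play a with probability p. Bob is indifferent when −4p − 3(1−p) = −9(1−p), giving p = 3/5.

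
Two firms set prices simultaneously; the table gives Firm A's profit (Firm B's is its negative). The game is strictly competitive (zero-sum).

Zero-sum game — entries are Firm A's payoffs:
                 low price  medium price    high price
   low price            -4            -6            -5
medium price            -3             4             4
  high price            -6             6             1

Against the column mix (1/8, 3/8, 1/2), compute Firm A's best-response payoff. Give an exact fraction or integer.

25/8

low price: (-4)·(1/8) + (-6)·(3/8) + (-5)·(1/2) = -21/4.
medium price: (-3)·(1/8) + (4)·(3/8) + (4)·(1/2) = 25/8.
high price: (-6)·(1/8) + (6)·(3/8) + (1)·(1/2) = 2.
The best pure response is medium price with expected payoff 25/8.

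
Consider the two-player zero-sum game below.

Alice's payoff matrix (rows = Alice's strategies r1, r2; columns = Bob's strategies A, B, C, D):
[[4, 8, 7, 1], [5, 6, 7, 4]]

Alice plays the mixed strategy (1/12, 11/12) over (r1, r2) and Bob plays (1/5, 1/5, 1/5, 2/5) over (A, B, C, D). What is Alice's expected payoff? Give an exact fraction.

Against (1/5, 1/5, 1/5, 2/5), each row's expected payoff is r1: 21/5; r2: 26/5.
Taking the (1/12, 11/12)-weighted average: (1/12)·(21/5) + (11/12)·(26/5) = 307/60.

307/60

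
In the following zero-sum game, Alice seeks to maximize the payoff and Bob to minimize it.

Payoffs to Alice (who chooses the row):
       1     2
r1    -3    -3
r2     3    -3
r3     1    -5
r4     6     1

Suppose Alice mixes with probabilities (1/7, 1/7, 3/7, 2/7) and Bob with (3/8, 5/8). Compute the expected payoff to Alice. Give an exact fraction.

Against (3/8, 5/8), each row's expected payoff is r1: -3; r2: -3/4; r3: -11/4; r4: 23/8.
Taking the (1/7, 1/7, 3/7, 2/7)-weighted average: (1/7)·(-3) + (1/7)·(-3/4) + (3/7)·(-11/4) + (2/7)·(23/8) = -25/28.

-25/28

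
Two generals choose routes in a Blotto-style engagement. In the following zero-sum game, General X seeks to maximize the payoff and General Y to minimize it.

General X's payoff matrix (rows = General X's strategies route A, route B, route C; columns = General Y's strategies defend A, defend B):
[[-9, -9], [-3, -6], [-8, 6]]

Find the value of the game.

Row route A is strictly dominated by row route B, so General X never plays it.
The remaining 2×2 game on (route B, route C) × (defend A, defend B) has no saddle point. Let General X play route B with probability p; indifference gives −3p − 8(1−p) = −6p + 6(1−p), so p = 14/17.
Similarly General Y's optimal q on defend A is 12/17, and the value is -3·(12/17) + (-6)·(5/17) = -66/17.

-66/17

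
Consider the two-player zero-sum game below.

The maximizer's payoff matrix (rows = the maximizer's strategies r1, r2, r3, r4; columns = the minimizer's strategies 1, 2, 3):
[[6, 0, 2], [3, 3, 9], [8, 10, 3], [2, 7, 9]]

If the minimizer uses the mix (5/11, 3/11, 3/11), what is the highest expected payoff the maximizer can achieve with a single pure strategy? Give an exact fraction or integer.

79/11

r1: (6)·(5/11) + (0)·(3/11) + (2)·(3/11) = 36/11.
r2: (3)·(5/11) + (3)·(3/11) + (9)·(3/11) = 51/11.
r3: (8)·(5/11) + (10)·(3/11) + (3)·(3/11) = 79/11.
r4: (2)·(5/11) + (7)·(3/11) + (9)·(3/11) = 58/11.
The best pure response is r3 with expected payoff 79/11.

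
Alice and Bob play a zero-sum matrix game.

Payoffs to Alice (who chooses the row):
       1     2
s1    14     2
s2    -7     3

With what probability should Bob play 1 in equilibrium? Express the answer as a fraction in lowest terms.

Row minima are 2 and -7, so Alice's maximin is 2; column maxima are 14 and 3, so Bob's minimax is 3. These differ, so the equilibrium is in mixed strategies.
Let Bob play 1 with probability q. Alice is indifferent when 14q + 2(1−q) = −7q + 3(1−q), giving q = 1/22.

1/22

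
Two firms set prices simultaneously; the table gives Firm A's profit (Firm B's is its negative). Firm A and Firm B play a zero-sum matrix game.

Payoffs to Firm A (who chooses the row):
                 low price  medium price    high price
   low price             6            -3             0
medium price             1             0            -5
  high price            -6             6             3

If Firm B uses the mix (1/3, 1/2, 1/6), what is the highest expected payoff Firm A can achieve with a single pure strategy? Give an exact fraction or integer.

low price: (6)·(1/3) + (-3)·(1/2) + (0)·(1/6) = 1/2.
medium price: (1)·(1/3) + (0)·(1/2) + (-5)·(1/6) = -1/2.
high price: (-6)·(1/3) + (6)·(1/2) + (3)·(1/6) = 3/2.
The best pure response is high price with expected payoff 3/2.

3/2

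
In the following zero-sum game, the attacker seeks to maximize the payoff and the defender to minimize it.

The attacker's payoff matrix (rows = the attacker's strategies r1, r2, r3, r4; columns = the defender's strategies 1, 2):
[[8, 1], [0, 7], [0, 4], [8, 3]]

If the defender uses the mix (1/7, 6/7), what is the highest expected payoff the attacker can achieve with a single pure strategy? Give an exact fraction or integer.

6

r1: (8)·(1/7) + (1)·(6/7) = 2.
r2: (0)·(1/7) + (7)·(6/7) = 6.
r3: (0)·(1/7) + (4)·(6/7) = 24/7.
r4: (8)·(1/7) + (3)·(6/7) = 26/7.
The best pure response is r2 with expected payoff 6.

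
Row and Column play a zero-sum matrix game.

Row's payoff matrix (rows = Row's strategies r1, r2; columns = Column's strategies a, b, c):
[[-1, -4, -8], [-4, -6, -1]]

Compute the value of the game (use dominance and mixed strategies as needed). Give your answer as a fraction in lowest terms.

-44/9

Column a is strictly dominated by b for Column (it gives Row more in every row).
The remaining 2×2 game on (r1, r2) × (b, c) has no saddle point. Let Row play r1 with probability p; indifference gives −4p − 6(1−p) = −8p − (1−p), so p = 5/9.
Similarly Column's optimal q on b is 7/9, and the value is -4·(7/9) + (-8)·(2/9) = -44/9.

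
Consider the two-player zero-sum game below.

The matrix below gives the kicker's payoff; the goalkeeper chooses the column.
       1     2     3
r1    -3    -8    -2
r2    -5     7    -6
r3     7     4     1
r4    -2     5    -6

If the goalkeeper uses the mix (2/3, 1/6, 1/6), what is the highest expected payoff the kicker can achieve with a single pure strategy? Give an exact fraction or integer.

r1: (-3)·(2/3) + (-8)·(1/6) + (-2)·(1/6) = -11/3.
r2: (-5)·(2/3) + (7)·(1/6) + (-6)·(1/6) = -19/6.
r3: (7)·(2/3) + (4)·(1/6) + (1)·(1/6) = 11/2.
r4: (-2)·(2/3) + (5)·(1/6) + (-6)·(1/6) = -3/2.
The best pure response is r3 with expected payoff 11/2.

11/2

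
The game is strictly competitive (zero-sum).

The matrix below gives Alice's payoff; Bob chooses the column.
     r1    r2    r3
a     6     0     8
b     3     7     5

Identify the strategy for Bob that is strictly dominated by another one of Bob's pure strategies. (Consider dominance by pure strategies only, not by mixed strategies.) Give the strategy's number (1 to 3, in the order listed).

Bob prefers columns that give Alice less. Compare r3 with r1: 6 < 8, 3 < 5.
So r1 strictly dominates r3 for Bob; r3 is strictly dominated.

3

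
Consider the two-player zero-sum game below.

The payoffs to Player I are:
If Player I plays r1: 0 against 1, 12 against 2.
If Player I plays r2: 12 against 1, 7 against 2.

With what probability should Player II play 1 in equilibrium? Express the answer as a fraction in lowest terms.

5/17

Row minima are 0 and 7, so Player I's maximin is 7; column maxima are 12 and 12, so Player II's minimax is 12. These differ, so the equilibrium is in mixed strategies.
Let Player II play 1 with probability q. Player I is indifferent when 12(1−q) = 12q + 7(1−q), giving q = 5/17.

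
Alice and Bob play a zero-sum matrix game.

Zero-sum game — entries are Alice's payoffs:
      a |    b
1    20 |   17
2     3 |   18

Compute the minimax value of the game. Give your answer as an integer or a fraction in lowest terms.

Row minima are 17 and 3, so Alice's maximin is 17; column maxima are 20 and 18, so Bob's minimax is 18. These differ, so the equilibrium is in mixed strategies.
Let Alice play 1 with probability p. Bob is indifferent when 20p + 3(1−p) = 17p + 18(1−p), giving p = 5/6.
Let Bob play a with probability q. Alice is indifferent when 20q + 17(1−q) = 3q + 18(1−q), giving q = 1/18.
The value is 20·(1/18) + (17)·(17/18) = 103/6.

103/6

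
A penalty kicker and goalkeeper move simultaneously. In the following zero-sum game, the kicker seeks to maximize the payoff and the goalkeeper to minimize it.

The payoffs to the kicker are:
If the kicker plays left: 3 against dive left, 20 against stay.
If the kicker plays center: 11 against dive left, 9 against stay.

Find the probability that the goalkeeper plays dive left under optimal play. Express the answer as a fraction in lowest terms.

11/19

Row minima are 3 and 9, so the kicker's maximin is 9; column maxima are 11 and 20, so the goalkeeper's minimax is 11. These differ, so the equilibrium is in mixed strategies.
Let the goalkeeper play dive left with probability q. The kicker is indifferent when 3q + 20(1−q) = 11q + 9(1−q), giving q = 11/19.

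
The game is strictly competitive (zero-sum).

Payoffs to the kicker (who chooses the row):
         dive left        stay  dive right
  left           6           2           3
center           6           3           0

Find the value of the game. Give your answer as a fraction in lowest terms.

Column dive left is strictly dominated by dive right for the goalkeeper (it gives the kicker more in every row).
The remaining 2×2 game on (left, center) × (stay, dive right) has no saddle point. Let the kicker play left with probability p; indifference gives 2p + 3(1−p) = 3p, so p = 3/4.
Similarly the goalkeeper's optimal q on stay is 3/4, and the value is 2·(3/4) + (3)·(1/4) = 9/4.

9/4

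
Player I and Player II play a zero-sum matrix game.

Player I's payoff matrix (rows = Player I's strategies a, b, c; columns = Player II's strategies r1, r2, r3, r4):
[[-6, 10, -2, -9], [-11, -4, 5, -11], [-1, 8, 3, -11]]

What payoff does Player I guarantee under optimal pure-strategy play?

Row minima: -9, -11, -11 → Player I's maximin is -9.
Column maxima: -1, 10, 5, -9 → Player II's minimax is -9.
They coincide at (a, r4), so the value is -9.

-9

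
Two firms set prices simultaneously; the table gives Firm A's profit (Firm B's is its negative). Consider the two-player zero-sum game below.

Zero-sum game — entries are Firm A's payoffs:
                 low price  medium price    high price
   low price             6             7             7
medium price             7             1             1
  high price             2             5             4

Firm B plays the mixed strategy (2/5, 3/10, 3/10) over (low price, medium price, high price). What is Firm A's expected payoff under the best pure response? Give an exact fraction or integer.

low price: (6)·(2/5) + (7)·(3/10) + (7)·(3/10) = 33/5.
medium price: (7)·(2/5) + (1)·(3/10) + (1)·(3/10) = 17/5.
high price: (2)·(2/5) + (5)·(3/10) + (4)·(3/10) = 7/2.
The best pure response is low price with expected payoff 33/5.

33/5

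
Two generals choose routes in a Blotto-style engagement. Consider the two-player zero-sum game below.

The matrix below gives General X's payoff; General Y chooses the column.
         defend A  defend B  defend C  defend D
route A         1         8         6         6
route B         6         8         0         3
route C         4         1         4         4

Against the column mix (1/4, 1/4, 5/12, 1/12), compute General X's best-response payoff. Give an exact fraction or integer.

route A: (1)·(1/4) + (8)·(1/4) + (6)·(5/12) + (6)·(1/12) = 21/4.
route B: (6)·(1/4) + (8)·(1/4) + (0)·(5/12) + (3)·(1/12) = 15/4.
route C: (4)·(1/4) + (1)·(1/4) + (4)·(5/12) + (4)·(1/12) = 13/4.
The best pure response is route A with expected payoff 21/4.

21/4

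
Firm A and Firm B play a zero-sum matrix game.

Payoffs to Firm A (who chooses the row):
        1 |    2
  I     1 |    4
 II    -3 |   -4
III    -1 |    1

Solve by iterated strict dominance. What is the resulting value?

1

Row II is strictly dominated by row I (1>-3, 4>-4); eliminate II.
Row III is strictly dominated by row I (1>-1, 4>1); eliminate III.
Column 2 is strictly dominated by 1 for Firm B (1<4); eliminate 2.
Only (I, 1) remains, with payoff 1.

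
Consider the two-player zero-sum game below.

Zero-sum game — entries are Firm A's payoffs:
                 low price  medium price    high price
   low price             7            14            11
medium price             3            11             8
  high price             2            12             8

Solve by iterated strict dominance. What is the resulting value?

7

Row high price is strictly dominated by row low price (7>2, 14>12, 11>8); eliminate high price.
Column high price is strictly dominated by low price for Firm B (7<11, 3<8); eliminate high price.
Column medium price is strictly dominated by low price for Firm B (7<14, 3<11); eliminate medium price.
Row medium price is strictly dominated by row low price (7>3); eliminate medium price.
Only (low price, low price) remains, with payoff 7.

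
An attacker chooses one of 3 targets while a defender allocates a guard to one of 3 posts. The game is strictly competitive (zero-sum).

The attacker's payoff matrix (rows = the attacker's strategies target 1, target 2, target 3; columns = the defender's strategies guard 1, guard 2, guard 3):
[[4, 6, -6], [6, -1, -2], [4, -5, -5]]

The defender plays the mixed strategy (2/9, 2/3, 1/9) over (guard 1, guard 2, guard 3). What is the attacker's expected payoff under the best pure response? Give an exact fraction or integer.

38/9

target 1: (4)·(2/9) + (6)·(2/3) + (-6)·(1/9) = 38/9.
target 2: (6)·(2/9) + (-1)·(2/3) + (-2)·(1/9) = 4/9.
target 3: (4)·(2/9) + (-5)·(2/3) + (-5)·(1/9) = -3.
The best pure response is target 1 with expected payoff 38/9.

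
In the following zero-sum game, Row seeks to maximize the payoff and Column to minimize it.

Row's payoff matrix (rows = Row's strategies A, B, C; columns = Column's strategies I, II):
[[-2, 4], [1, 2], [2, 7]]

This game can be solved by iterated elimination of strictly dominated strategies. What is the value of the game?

Column II is strictly dominated by I for Column (-2<4, 1<2, 2<7); eliminate II.
Row A is strictly dominated by row B (1>-2); eliminate A.
Row B is strictly dominated by row C (2>1); eliminate B.
Only (C, I) remains, with payoff 2.

2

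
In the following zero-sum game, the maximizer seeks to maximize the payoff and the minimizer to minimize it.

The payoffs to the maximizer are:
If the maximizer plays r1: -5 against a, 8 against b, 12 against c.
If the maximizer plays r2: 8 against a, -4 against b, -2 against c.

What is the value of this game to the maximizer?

Column c is strictly dominated by b for the minimizer (it gives the maximizer more in every row).
The remaining 2×2 game on (r1, r2) × (a, b) has no saddle point. Let the maximizer play r1 with probability p; indifference gives −5p + 8(1−p) = 8p − 4(1−p), so p = 12/25.
Similarly the minimizer's optimal q on a is 12/25, and the value is -5·(12/25) + (8)·(13/25) = 44/25.

44/25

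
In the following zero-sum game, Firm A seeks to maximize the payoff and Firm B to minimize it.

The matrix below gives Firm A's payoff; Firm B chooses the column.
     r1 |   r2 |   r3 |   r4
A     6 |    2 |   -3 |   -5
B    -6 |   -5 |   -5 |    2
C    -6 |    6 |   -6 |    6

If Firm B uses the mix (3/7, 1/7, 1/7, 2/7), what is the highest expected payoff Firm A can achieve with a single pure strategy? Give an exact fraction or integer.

1

A: (6)·(3/7) + (2)·(1/7) + (-3)·(1/7) + (-5)·(2/7) = 1.
B: (-6)·(3/7) + (-5)·(1/7) + (-5)·(1/7) + (2)·(2/7) = -24/7.
C: (-6)·(3/7) + (6)·(1/7) + (-6)·(1/7) + (6)·(2/7) = -6/7.
The best pure response is A with expected payoff 1.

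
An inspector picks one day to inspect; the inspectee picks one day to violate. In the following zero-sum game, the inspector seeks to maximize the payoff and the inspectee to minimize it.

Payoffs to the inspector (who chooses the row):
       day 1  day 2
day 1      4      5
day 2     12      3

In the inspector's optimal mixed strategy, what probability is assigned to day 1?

9/10

Row minima are 4 and 3, so the inspector's maximin is 4; column maxima are 12 and 5, so the inspectee's minimax is 5. These differ, so the equilibrium is in mixed strategies.
Let the inspector play day 1 with probability p. The inspectee is indifferent when 4p + 12(1−p) = 5p + 3(1−p), giving p = 9/10.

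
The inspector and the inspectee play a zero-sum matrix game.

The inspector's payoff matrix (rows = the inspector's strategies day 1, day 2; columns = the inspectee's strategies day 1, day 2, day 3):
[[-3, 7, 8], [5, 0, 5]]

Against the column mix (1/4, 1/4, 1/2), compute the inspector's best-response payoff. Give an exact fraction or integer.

day 1: (-3)·(1/4) + (7)·(1/4) + (8)·(1/2) = 5.
day 2: (5)·(1/4) + (0)·(1/4) + (5)·(1/2) = 15/4.
The best pure response is day 1 with expected payoff 5.

5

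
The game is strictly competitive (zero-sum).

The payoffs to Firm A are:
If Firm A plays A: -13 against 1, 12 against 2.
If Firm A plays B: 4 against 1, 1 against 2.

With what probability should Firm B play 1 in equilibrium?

11/28

Row minima are -13 and 1, so Firm A's maximin is 1; column maxima are 4 and 12, so Firm B's minimax is 4. These differ, so the equilibrium is in mixed strategies.
Let Firm B play 1 with probability q. Firm A is indifferent when −13q + 12(1−q) = 4q + (1−q), giving q = 11/28.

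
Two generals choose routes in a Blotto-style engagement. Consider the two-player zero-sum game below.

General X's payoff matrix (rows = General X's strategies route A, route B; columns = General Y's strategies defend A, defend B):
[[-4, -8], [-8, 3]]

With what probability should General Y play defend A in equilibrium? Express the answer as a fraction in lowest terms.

11/15

Row minima are -8 and -8, so General X's maximin is -8; column maxima are -4 and 3, so General Y's minimax is -4. These differ, so the equilibrium is in mixed strategies.
Let General Y play defend A with probability q. General X is indifferent when −4q − 8(1−q) = −8q + 3(1−q), giving q = 11/15.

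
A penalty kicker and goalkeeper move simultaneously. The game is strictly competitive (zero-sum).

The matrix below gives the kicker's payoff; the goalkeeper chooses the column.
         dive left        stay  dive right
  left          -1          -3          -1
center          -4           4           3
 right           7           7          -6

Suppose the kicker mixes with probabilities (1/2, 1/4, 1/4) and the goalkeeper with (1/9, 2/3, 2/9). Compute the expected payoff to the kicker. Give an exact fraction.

Against (1/9, 2/3, 2/9), each row's expected payoff is left: -7/3; center: 26/9; right: 37/9.
Taking the (1/2, 1/4, 1/4)-weighted average: (1/2)·(-7/3) + (1/4)·(26/9) + (1/4)·(37/9) = 7/12.

7/12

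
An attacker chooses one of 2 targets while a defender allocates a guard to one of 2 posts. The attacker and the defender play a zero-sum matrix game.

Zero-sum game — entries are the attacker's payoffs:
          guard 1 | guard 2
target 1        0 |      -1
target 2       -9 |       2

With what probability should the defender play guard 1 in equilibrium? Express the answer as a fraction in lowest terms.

1/4

Row minima are -1 and -9, so the attacker's maximin is -1; column maxima are 0 and 2, so the defender's minimax is 0. These differ, so the equilibrium is in mixed strategies.
Let the defender play guard 1 with probability q. The attacker is indifferent when −(1−q) = −9q + 2(1−q), giving q = 1/4.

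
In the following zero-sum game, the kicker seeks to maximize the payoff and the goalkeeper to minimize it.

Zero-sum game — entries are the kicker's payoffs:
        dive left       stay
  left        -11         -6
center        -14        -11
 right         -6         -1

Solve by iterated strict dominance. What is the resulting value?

-6

Row center is strictly dominated by row left (-11>-14, -6>-11); eliminate center.
Row left is strictly dominated by row right (-6>-11, -1>-6); eliminate left.
Column stay is strictly dominated by dive left for the goalkeeper (-6<-1); eliminate stay.
Only (right, dive left) remains, with payoff -6.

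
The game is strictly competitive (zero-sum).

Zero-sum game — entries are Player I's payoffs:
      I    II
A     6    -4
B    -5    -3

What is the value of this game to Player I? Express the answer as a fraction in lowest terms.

-19/6

Row minima are -4 and -5, so Player I's maximin is -4; column maxima are 6 and -3, so Player II's minimax is -3. These differ, so the equilibrium is in mixed strategies.
Let Player I play A with probability p. Player II is indifferent when 6p − 5(1−p) = −4p − 3(1−p), giving p = 1/6.
Let Player II play I with probability q. Player I is indifferent when 6q − 4(1−q) = −5q − 3(1−q), giving q = 1/12.
The value is 6·(1/12) + (-4)·(11/12) = -19/6.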